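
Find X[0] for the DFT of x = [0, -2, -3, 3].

X[0] = Σ(n=0 to 3) x[n] · ω_4^0 = Σ x[n]
= (0) + (-2) + (-3) + (3)

X[0] = -2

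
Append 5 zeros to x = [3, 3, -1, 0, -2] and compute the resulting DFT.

Original 5-point DFT: [3, 4.1180-4.1675i, 1.8820-3.8900i, 1.8820+3.8900i, 4.1180+4.1675i]
Zero-padded 10-point DFT provides frequency interpolation.

DFT_10([x, 0, ...]) = [3, 6.7361+0.3633i, 4.1180-4.1675i, 2.2639-1.5388i, 1.8820-3.8900i, -3, 1.8820+3.8900i, 2.2639+1.5388i, 4.1180+4.1675i, 6.7361-0.3633i]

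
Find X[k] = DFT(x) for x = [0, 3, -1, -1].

X[k] = Σ(n=0 to 3) x[n] · ω_4^(nk)
where ω_4 = e^(-2πi/4)

Computing each X[k]:
X[0] = 1
X[1] = 1-4i
X[2] = -3
X[3] = 1+4i

X = [1, 1-4i, -3, 1+4i]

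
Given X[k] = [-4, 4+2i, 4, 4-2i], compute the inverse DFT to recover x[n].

x[n] = (1/4) Σ(k=0 to 3) X[k] · e^(2πikn/4)

Computing each x[n]:
x[0] = 2
x[1] = -3
x[2] = -2
x[3] = -1

x = [2, -3, -2, -1]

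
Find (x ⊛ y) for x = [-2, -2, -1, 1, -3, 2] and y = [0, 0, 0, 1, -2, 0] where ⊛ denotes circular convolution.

(x ⊛ y)[n] = Σ(m=0 to 5) x[m] · y[(n-m) mod 6]

Computing each output sample:
(x ⊛ y)[0] = 3
(x ⊛ y)[1] = -5
(x ⊛ y)[2] = 8
(x ⊛ y)[3] = -6
(x ⊛ y)[4] = 2
(x ⊛ y)[5] = 3

x ⊛ y = [3, -5, 8, -6, 2, 3]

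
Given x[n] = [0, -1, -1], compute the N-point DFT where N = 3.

X[k] = Σ(n=0 to 2) x[n] · ω_3^(nk)
where ω_3 = e^(-2πi/3)

Computing each X[k]:
X[0] = -2
X[1] = 1
X[2] = 1

X = [-2, 1, 1]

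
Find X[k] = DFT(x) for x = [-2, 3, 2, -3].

X[k] = Σ(n=0 to 3) x[n] · ω_4^(nk)
where ω_4 = e^(-2πi/4)

Computing each X[k]:
X[0] = 0
X[1] = -4-6i
X[2] = 0
X[3] = -4+6i

X = [0, -4-6i, 0, -4+6i]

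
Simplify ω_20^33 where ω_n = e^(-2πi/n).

Since ω_20^20 = 1, powers reduce modulo 20.
33 mod 20 = 13
So ω_20^33 = ω_20^13 = e^(-2πi·13/20)

ω_20^33 = ω_20^13 = -0.5878+0.8090i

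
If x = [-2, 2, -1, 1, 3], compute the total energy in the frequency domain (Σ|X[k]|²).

Parseval: Σ|x[n]|² = (1/N)Σ|X[k]|², so Σ|X[k]|² = N·Σ|x[n]|² = 5·19.0000

Σ|X[k]|² = N·Σ|x[n]|² = 5·19.0000 = 95.0000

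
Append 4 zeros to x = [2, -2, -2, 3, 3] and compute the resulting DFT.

Original 5-point DFT: [4, 1.5000+7.6942i, 1.5000-1.8164i, 1.5000+1.8164i, 1.5000-7.6942i]
Zero-padded 9-point DFT provides frequency interpolation.

DFT_9([x, 0, ...]) = [4, -4.1985-0.3689i, 4.3302+7.1801i, 5.5000-2.5981i, 1.3682-0.2452i, 1.3682+0.2452i, 5.5000+2.5981i, 4.3302-7.1801i, -4.1985+0.3689i]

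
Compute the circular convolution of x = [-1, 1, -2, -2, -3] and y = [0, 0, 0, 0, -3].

(x ⊛ y)[n] = Σ(m=0 to 4) x[m] · y[(n-m) mod 5]

Computing each output sample:
(x ⊛ y)[0] = -3
(x ⊛ y)[1] = 6
(x ⊛ y)[2] = 6
(x ⊛ y)[3] = 9
(x ⊛ y)[4] = 3

x ⊛ y = [-3, 6, 6, 9, 3]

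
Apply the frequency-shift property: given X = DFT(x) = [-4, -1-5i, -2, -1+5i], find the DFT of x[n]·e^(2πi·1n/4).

Modulation property: DFT(ω_4^(-1n)·x[n]) = X[(k-1) mod 4], so circularly shift X by 1 positions.

X[k-1] = [-1+5i, -4, -1-5i, -2]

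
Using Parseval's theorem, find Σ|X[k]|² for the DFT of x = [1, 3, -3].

Parseval: Σ|x[n]|² = (1/N)Σ|X[k]|², so Σ|X[k]|² = N·Σ|x[n]|² = 3·19.0000

Σ|X[k]|² = N·Σ|x[n]|² = 3·19.0000 = 57.0000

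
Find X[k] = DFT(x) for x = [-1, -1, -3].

X[k] = Σ(n=0 to 2) x[n] · ω_3^(nk)
where ω_3 = e^(-2πi/3)

Computing each X[k]:
X[0] = -5
X[1] = 1.0000-1.7321i
X[2] = 1.0000+1.7321i

X = [-5, 1.0000-1.7321i, 1.0000+1.7321i]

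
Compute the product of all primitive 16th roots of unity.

The primitive 16th roots of unity are ω_16^k for k coprime to 16: k ∈ {1, 3, 5, 7, 9, 11, 13, 15}
Their product equals the constant term of the cyclotomic polynomial Φ_16(x) up to sign.
For n ≥ 3, the product of all primitive nth roots of unity is 1. (For n=1 it is 1; for n=2 it is -1.)

1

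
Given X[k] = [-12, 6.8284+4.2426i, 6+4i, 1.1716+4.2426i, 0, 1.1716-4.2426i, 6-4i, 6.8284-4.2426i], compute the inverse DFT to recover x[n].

x[n] = (1/8) Σ(k=0 to 7) X[k] · e^(2πikn/8)

Computing each x[n]:
x[0] = 2
x[1] = -3
x[2] = -3
x[3] = -3
x[4] = -2
x[5] = -2
x[6] = -3
x[7] = 2

x = [2, -3, -3, -3, -2, -2, -3, 2]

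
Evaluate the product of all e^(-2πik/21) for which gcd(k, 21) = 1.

The primitive 21st roots of unity are ω_21^k for k coprime to 21: k ∈ {1, 2, 4, 5, 8, 10, 11, 13, 16, 17, 19, 20}
Their product equals the constant term of the cyclotomic polynomial Φ_21(x) up to sign.
For n ≥ 3, the product of all primitive nth roots of unity is 1. (For n=1 it is 1; for n=2 it is -1.)

1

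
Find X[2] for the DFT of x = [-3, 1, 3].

X[2] = Σ(n=0 to 2) x[n] · ω_3^(2n) where ω_3 = e^(-2πi/3)
= (-3)·ω_3^0 + (1)·ω_3^2 + (3)·ω_3^4

X[2] = -5.0000-1.7321i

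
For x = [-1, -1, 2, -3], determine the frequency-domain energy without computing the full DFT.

Parseval: Σ|x[n]|² = (1/N)Σ|X[k]|², so Σ|X[k]|² = N·Σ|x[n]|² = 4·15.0000

Σ|X[k]|² = N·Σ|x[n]|² = 4·15.0000 = 60.0000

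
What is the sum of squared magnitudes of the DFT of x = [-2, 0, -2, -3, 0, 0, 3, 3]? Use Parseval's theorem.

Parseval: Σ|x[n]|² = (1/N)Σ|X[k]|², so Σ|X[k]|² = N·Σ|x[n]|² = 8·35.0000

Σ|X[k]|² = N·Σ|x[n]|² = 8·35.0000 = 280.0000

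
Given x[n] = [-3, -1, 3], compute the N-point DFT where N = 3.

X[k] = Σ(n=0 to 2) x[n] · ω_3^(nk)
where ω_3 = e^(-2πi/3)

Computing each X[k]:
X[0] = -1
X[1] = -4.0000+3.4641i
X[2] = -4.0000-3.4641i

X = [-1, -4.0000+3.4641i, -4.0000-3.4641i]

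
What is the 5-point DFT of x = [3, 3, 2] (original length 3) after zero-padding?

Original 3-point DFT: [8, 0.5000-0.8660i, 0.5000+0.8660i]
Zero-padded 5-point DFT provides frequency interpolation.

DFT_5([x, 0, ...]) = [8, 2.3090-4.0287i, 1.1910+0.1388i, 1.1910-0.1388i, 2.3090+4.0287i]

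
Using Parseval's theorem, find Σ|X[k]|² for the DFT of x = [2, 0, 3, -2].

Parseval: Σ|x[n]|² = (1/N)Σ|X[k]|², so Σ|X[k]|² = N·Σ|x[n]|² = 4·17.0000

Σ|X[k]|² = N·Σ|x[n]|² = 4·17.0000 = 68.0000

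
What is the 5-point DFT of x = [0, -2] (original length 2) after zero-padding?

Original 2-point DFT: [-2, 2]
Zero-padded 5-point DFT provides frequency interpolation.

DFT_5([x, 0, ...]) = [-2, -0.6180+1.9021i, 1.6180+1.1756i, 1.6180-1.1756i, -0.6180-1.9021i]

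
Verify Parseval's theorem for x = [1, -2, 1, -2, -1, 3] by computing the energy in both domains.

Time domain:
Σ|x[n]|² = |1|² + |-2|² + |1|² + |-2|² + |-1|² + |3|² = 20.0000

Frequency domain:
(1/6)Σ|X[k]|² = (1/6)(|0|² + |3.5000+2.5981i|² + |-1.5000+6.0622i|² + |2|² + |-1.5000-6.0622i|² + |3.5000-2.5981i|²) = (1/6)·120.0000 = 20.0000

Both sides agree, confirming Parseval's theorem.

Σ|x[n]|² = (1/N)Σ|X[k]|² = 20.0000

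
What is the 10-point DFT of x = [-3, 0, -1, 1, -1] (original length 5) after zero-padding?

Original 5-point DFT: [-4, -3.3090+0.2245i, -2.1910-2.4899i, -2.1910+2.4899i, -3.3090-0.2245i]
Zero-padded 10-point DFT provides frequency interpolation.

DFT_10([x, 0, ...]) = [-4, -2.8090+0.5878i, -3.3090+0.2245i, -1.6910+0.9511i, -2.1910-2.4899i, -6, -2.1910+2.4899i, -1.6910-0.9511i, -3.3090-0.2245i, -2.8090-0.5878i]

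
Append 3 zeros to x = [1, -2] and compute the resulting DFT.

Original 2-point DFT: [-1, 3]
Zero-padded 5-point DFT provides frequency interpolation.

DFT_5([x, 0, ...]) = [-1, 0.3820+1.9021i, 2.6180+1.1756i, 2.6180-1.1756i, 0.3820-1.9021i]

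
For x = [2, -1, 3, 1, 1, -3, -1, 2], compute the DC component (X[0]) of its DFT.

X[0] = Σ(n=0 to 7) x[n] · ω_8^0 = Σ x[n]
= (2) + (-1) + (3) + (1) + (1) + (-3) + (-1) + (2)

X[0] = 4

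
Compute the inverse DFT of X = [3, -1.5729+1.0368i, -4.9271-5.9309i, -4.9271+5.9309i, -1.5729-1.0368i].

x[n] = (1/5) Σ(k=0 to 4) X[k] · e^(2πikn/5)

Computing each x[n]:
x[0] = -2
x[1] = 3
x[2] = -2
x[3] = 3
x[4] = 1

x = [-2, 3, -2, 3, 1]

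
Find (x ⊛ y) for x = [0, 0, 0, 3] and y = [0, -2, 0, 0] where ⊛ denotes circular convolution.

(x ⊛ y)[n] = Σ(m=0 to 3) x[m] · y[(n-m) mod 4]

Computing each output sample:
(x ⊛ y)[0] = -6
(x ⊛ y)[1] = 0
(x ⊛ y)[2] = 0
(x ⊛ y)[3] = 0

x ⊛ y = [-6, 0, 0, 0]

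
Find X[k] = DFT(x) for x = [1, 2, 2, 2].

X[k] = Σ(n=0 to 3) x[n] · ω_4^(nk)
where ω_4 = e^(-2πi/4)

Computing each X[k]:
X[0] = 7
X[1] = -1
X[2] = -1
X[3] = -1

X = [7, -1, -1, -1]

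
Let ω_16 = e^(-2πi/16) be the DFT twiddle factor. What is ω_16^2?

ω_16^2 = e^(-2πi·2/16)
= cos(-2π·2/16) + i·sin(-2π·2/16)
= cos(-4π/16) + i·sin(-4π/16)

ω_16^2 = cos(-4π/16) + i·sin(-4π/16) = 0.7071-0.7071i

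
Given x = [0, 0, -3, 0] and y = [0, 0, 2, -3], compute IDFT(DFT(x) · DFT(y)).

(x ⊛ y)[n] = Σ(m=0 to 3) x[m] · y[(n-m) mod 4]

Computing each output sample:
(x ⊛ y)[0] = -6
(x ⊛ y)[1] = 9
(x ⊛ y)[2] = 0
(x ⊛ y)[3] = 0

x ⊛ y = [-6, 9, 0, 0]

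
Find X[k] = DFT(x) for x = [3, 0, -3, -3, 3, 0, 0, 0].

X[k] = Σ(n=0 to 7) x[n] · ω_8^(nk)
where ω_8 = e^(-2πi/8)

Computing each X[k]:
X[0] = 0
X[1] = 2.1213+5.1213i
X[2] = 9-3i
X[3] = -2.1213-0.8787i
X[4] = 6
X[5] = -2.1213+0.8787i
X[6] = 9+3i
X[7] = 2.1213-5.1213i

X = [0, 2.1213+5.1213i, 9-3i, -2.1213-0.8787i, 6, -2.1213+0.8787i, 9+3i, 2.1213-5.1213i]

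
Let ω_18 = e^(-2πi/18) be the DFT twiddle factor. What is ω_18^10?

ω_18^10 = e^(-2πi·10/18)
= cos(-2π·10/18) + i·sin(-2π·10/18)
= cos(-20π/18) + i·sin(-20π/18)

ω_18^10 = cos(-20π/18) + i·sin(-20π/18) = -0.9397+0.3420i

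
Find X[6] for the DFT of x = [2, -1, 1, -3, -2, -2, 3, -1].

X[6] = Σ(n=0 to 7) x[n] · ω_8^(6n) where ω_8 = e^(-2πi/8)
= (2)·ω_8^0 + (-1)·ω_8^6 + (1)·ω_8^12 + (-3)·ω_8^18 + (-2)·ω_8^24 + (-2)·ω_8^30 + (3)·ω_8^36 + (-1)·ω_8^42

X[6] = -4+1i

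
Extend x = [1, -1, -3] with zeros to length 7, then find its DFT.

Original 3-point DFT: [-3, 3.0000-1.7321i, 3.0000+1.7321i]
Zero-padded 7-point DFT provides frequency interpolation.

DFT_7([x, 0, ...]) = [-3, 1.0441+3.7066i, 3.9254-0.3267i, 0.0305-1.9116i, 0.0305+1.9116i, 3.9254+0.3267i, 1.0441-3.7066i]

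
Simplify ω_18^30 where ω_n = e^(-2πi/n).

Since ω_18^18 = 1, powers reduce modulo 18.
30 mod 18 = 12
So ω_18^30 = ω_18^12 = e^(-2πi·12/18)

ω_18^30 = ω_18^12 = -0.5000+0.8660i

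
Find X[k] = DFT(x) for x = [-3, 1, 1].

X[k] = Σ(n=0 to 2) x[n] · ω_3^(nk)
where ω_3 = e^(-2πi/3)

Computing each X[k]:
X[0] = -1
X[1] = -4
X[2] = -4

X = [-1, -4, -4]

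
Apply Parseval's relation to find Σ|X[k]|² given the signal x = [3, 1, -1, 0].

Parseval: Σ|x[n]|² = (1/N)Σ|X[k]|², so Σ|X[k]|² = N·Σ|x[n]|² = 4·11.0000

Σ|X[k]|² = N·Σ|x[n]|² = 4·11.0000 = 44.0000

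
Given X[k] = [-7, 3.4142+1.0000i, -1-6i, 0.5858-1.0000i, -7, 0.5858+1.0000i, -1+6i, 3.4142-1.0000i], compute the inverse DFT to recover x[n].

x[n] = (1/8) Σ(k=0 to 7) X[k] · e^(2πikn/8)

Computing each x[n]:
x[0] = -1
x[1] = 2
x[2] = -2
x[3] = -2
x[4] = -3
x[5] = 1
x[6] = -1
x[7] = -1

x = [-1, 2, -2, -2, -3, 1, -1, -1]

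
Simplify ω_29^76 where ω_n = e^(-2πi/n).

Since ω_29^29 = 1, powers reduce modulo 29.
76 mod 29 = 18
So ω_29^76 = ω_29^18 = e^(-2πi·18/29)

ω_29^76 = ω_29^18 = -0.7260+0.6877i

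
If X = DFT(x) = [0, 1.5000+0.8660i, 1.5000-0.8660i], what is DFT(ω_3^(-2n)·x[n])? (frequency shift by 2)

Modulation property: DFT(ω_3^(-2n)·x[n]) = X[(k-2) mod 3], so circularly shift X by 2 positions.

X[k-2] = [1.5000+0.8660i, 1.5000-0.8660i, 0]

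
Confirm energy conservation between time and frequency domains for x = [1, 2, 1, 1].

Time domain:
Σ|x[n]|² = |1|² + |2|² + |1|² + |1|² = 7.0000

Frequency domain:
(1/4)Σ|X[k]|² = (1/4)(|5|² + |-1i|² + |-1|² + |1i|²) = (1/4)·28.0000 = 7.0000

Both sides agree, confirming Parseval's theorem.

Σ|x[n]|² = (1/N)Σ|X[k]|² = 7.0000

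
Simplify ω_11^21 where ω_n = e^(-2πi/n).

Since ω_11^11 = 1, powers reduce modulo 11.
21 mod 11 = 10
So ω_11^21 = ω_11^10 = e^(-2πi·10/11)

ω_11^21 = ω_11^10 = 0.8413+0.5406i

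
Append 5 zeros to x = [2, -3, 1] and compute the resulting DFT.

Original 3-point DFT: [0, 3.0000+3.4641i, 3.0000-3.4641i]
Zero-padded 8-point DFT provides frequency interpolation.

DFT_8([x, 0, ...]) = [0, -0.1213+1.1213i, 1+3i, 4.1213+3.1213i, 6, 4.1213-3.1213i, 1-3i, -0.1213-1.1213i]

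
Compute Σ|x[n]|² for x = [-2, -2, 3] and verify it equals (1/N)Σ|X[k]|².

Time domain:
Σ|x[n]|² = |-2|² + |-2|² + |3|² = 17.0000

Frequency domain:
(1/3)Σ|X[k]|² = (1/3)(|-1|² + |-2.5000+4.3301i|² + |-2.5000-4.3301i|²) = (1/3)·51.0000 = 17.0000

Both sides agree, confirming Parseval's theorem.

Σ|x[n]|² = (1/N)Σ|X[k]|² = 17.0000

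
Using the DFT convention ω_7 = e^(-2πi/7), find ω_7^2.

ω_7^2 = e^(-2πi·2/7)
= cos(-2π·2/7) + i·sin(-2π·2/7)
= cos(-4π/7) + i·sin(-4π/7)

ω_7^2 = cos(-4π/7) + i·sin(-4π/7) = -0.2225-0.9749i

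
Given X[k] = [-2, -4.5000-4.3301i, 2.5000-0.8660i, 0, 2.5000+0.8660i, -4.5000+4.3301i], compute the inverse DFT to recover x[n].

x[n] = (1/6) Σ(k=0 to 5) X[k] · e^(2πikn/6)

Computing each x[n]:
x[0] = -1
x[1] = 0
x[2] = 1
x[3] = 2
x[4] = -1
x[5] = -3

x = [-1, 0, 1, 2, -1, -3]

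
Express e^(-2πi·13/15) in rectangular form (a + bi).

ω_15^13 = e^(-2πi·13/15)
= cos(-2π·13/15) + i·sin(-2π·13/15)
= cos(-26π/15) + i·sin(-26π/15)

ω_15^13 = cos(-26π/15) + i·sin(-26π/15) = 0.6691+0.7431i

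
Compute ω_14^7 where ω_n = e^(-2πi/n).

ω_14^7 = e^(-2πi·7/14)
= cos(-2π·7/14) + i·sin(-2π·7/14)
= cos(-14π/14) + i·sin(-14π/14)

ω_14^7 = cos(-14π/14) + i·sin(-14π/14) = -1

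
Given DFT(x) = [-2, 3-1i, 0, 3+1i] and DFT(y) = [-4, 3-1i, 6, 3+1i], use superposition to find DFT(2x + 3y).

By linearity: DFT(2x + 3y) = 2·DFT(x) + 3·DFT(y)
= 2·[-2, 3-1i, 0, 3+1i] + 3·[-4, 3-1i, 6, 3+1i]

Computing element-wise:
Z[0] = 2·(-2) + 3·(-4) = -16
Z[1] = 2·(3-1i) + 3·(3-1i) = 15-5i
Z[2] = 2·(0) + 3·(6) = 18
Z[3] = 2·(3+1i) + 3·(3+1i) = 15+5i

DFT(2x + 3y) = 2·X + 3·Y = [-16, 15-5i, 18, 15+5i]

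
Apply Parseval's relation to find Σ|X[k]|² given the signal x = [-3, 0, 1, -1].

Parseval: Σ|x[n]|² = (1/N)Σ|X[k]|², so Σ|X[k]|² = N·Σ|x[n]|² = 4·11.0000

Σ|X[k]|² = N·Σ|x[n]|² = 4·11.0000 = 44.0000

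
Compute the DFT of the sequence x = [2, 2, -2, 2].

X[k] = Σ(n=0 to 3) x[n] · ω_4^(nk)
where ω_4 = e^(-2πi/4)

Computing each X[k]:
X[0] = 4
X[1] = 4
X[2] = -4
X[3] = 4

X = [4, 4, -4, 4]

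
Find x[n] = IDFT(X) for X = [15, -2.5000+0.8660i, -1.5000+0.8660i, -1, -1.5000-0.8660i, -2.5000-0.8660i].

x[n] = (1/6) Σ(k=0 to 5) X[k] · e^(2πikn/6)

Computing each x[n]:
x[0] = 1
x[1] = 2
x[2] = 3
x[3] = 3
x[4] = 3
x[5] = 3

x = [1, 2, 3, 3, 3, 3]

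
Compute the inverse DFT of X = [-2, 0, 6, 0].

x[n] = (1/4) Σ(k=0 to 3) X[k] · e^(2πikn/4)

Computing each x[n]:
x[0] = 1
x[1] = -2
x[2] = 1
x[3] = -2

x = [1, -2, 1, -2]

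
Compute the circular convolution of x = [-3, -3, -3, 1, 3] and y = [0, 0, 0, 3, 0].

(x ⊛ y)[n] = Σ(m=0 to 4) x[m] · y[(n-m) mod 5]

Computing each output sample:
(x ⊛ y)[0] = -9
(x ⊛ y)[1] = 3
(x ⊛ y)[2] = 9
(x ⊛ y)[3] = -9
(x ⊛ y)[4] = -9

x ⊛ y = [-9, 3, 9, -9, -9]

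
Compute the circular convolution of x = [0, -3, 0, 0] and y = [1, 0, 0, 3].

(x ⊛ y)[n] = Σ(m=0 to 3) x[m] · y[(n-m) mod 4]

Computing each output sample:
(x ⊛ y)[0] = -9
(x ⊛ y)[1] = -3
(x ⊛ y)[2] = 0
(x ⊛ y)[3] = 0

x ⊛ y = [-9, -3, 0, 0]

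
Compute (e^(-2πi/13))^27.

Since ω_13^13 = 1, powers reduce modulo 13.
27 mod 13 = 1
So ω_13^27 = ω_13^1 = e^(-2πi·1/13)

ω_13^27 = ω_13^1 = 0.8855-0.4647i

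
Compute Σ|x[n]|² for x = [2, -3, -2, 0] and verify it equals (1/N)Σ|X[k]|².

Time domain:
Σ|x[n]|² = |2|² + |-3|² + |-2|² + |0|² = 17.0000

Frequency domain:
(1/4)Σ|X[k]|² = (1/4)(|-3|² + |4+3i|² + |3|² + |4-3i|²) = (1/4)·68.0000 = 17.0000

Both sides agree, confirming Parseval's theorem.

Σ|x[n]|² = (1/N)Σ|X[k]|² = 17.0000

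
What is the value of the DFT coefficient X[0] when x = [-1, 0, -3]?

X[0] = Σ(n=0 to 2) x[n] · ω_3^0 = Σ x[n]
= (-1) + (0) + (-3)

X[0] = -4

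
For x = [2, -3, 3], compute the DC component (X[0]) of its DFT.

X[0] = Σ(n=0 to 2) x[n] · ω_3^0 = Σ x[n]
= (2) + (-3) + (3)

X[0] = 2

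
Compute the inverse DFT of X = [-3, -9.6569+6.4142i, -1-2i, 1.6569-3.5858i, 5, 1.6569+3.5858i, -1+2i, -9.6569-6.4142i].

x[n] = (1/8) Σ(k=0 to 7) X[k] · e^(2πikn/8)

Computing each x[n]:
x[0] = -2
x[1] = -3
x[2] = -2
x[3] = 0
x[4] = 2
x[5] = 2
x[6] = 3
x[7] = -3

x = [-2, -3, -2, 0, 2, 2, 3, -3]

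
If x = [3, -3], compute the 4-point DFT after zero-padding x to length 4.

Original 2-point DFT: [0, 6]
Zero-padded 4-point DFT provides frequency interpolation.

DFT_4([x, 0, ...]) = [0, 3+3i, 6, 3-3i]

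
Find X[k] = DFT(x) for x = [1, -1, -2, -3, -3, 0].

X[k] = Σ(n=0 to 5) x[n] · ω_6^(nk)
where ω_6 = e^(-2πi/6)

Computing each X[k]:
X[0] = -8
X[1] = 6
X[2] = 1.0000+1.7321i
X[3] = 0
X[4] = 1.0000-1.7321i
X[5] = 6

X = [-8, 6, 1.0000+1.7321i, 0, 1.0000-1.7321i, 6]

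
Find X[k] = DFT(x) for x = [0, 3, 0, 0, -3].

X[k] = Σ(n=0 to 4) x[n] · ω_5^(nk)
where ω_5 = e^(-2πi/5)

Computing each X[k]:
X[0] = 0
X[1] = -5.7063i
X[2] = -3.5267i
X[3] = 3.5267i
X[4] = 5.7063i

X = [0, -5.7063i, -3.5267i, 3.5267i, 5.7063i]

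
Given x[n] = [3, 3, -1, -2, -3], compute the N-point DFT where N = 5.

X[k] = Σ(n=0 to 4) x[n] · ω_5^(nk)
where ω_5 = e^(-2πi/5)

Computing each X[k]:
X[0] = 0
X[1] = 5.4271-6.2941i
X[2] = 2.0729-2.5757i
X[3] = 2.0729+2.5757i
X[4] = 5.4271+6.2941i

X = [0, 5.4271-6.2941i, 2.0729-2.5757i, 2.0729+2.5757i, 5.4271+6.2941i]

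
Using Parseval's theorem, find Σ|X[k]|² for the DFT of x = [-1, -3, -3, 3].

Parseval: Σ|x[n]|² = (1/N)Σ|X[k]|², so Σ|X[k]|² = N·Σ|x[n]|² = 4·28.0000

Σ|X[k]|² = N·Σ|x[n]|² = 4·28.0000 = 112.0000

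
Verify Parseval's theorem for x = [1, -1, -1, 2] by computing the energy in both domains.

Time domain:
Σ|x[n]|² = |1|² + |-1|² + |-1|² + |2|² = 7.0000

Frequency domain:
(1/4)Σ|X[k]|² = (1/4)(|1|² + |2+3i|² + |-1|² + |2-3i|²) = (1/4)·28.0000 = 7.0000

Both sides agree, confirming Parseval's theorem.

Σ|x[n]|² = (1/N)Σ|X[k]|² = 7.0000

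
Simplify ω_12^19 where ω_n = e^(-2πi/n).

Since ω_12^12 = 1, powers reduce modulo 12.
19 mod 12 = 7
So ω_12^19 = ω_12^7 = e^(-2πi·7/12)

ω_12^19 = ω_12^7 = -0.8660+0.5000i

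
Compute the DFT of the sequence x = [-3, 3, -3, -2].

X[k] = Σ(n=0 to 3) x[n] · ω_4^(nk)
where ω_4 = e^(-2πi/4)

Computing each X[k]:
X[0] = -5
X[1] = -5i
X[2] = -7
X[3] = 5i

X = [-5, -5i, -7, 5i]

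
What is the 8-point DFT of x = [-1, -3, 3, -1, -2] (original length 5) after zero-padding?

Original 5-point DFT: [-4, -4.1631-1.4001i, 3.6631+4.3920i, 3.6631-4.3920i, -4.1631+1.4001i]
Zero-padded 8-point DFT provides frequency interpolation.

DFT_8([x, 0, ...]) = [-4, -0.4142-0.1716i, -6+2i, 2.4142+5.8284i, 4, 2.4142-5.8284i, -6-2i, -0.4142+0.1716i]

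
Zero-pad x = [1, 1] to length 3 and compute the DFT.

Original 2-point DFT: [2, 0]
Zero-padded 3-point DFT provides frequency interpolation.

DFT_3([x, 0, ...]) = [2, 0.5000-0.8660i, 0.5000+0.8660i]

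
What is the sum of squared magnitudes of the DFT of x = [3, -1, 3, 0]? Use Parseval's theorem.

Parseval: Σ|x[n]|² = (1/N)Σ|X[k]|², so Σ|X[k]|² = N·Σ|x[n]|² = 4·19.0000

Σ|X[k]|² = N·Σ|x[n]|² = 4·19.0000 = 76.0000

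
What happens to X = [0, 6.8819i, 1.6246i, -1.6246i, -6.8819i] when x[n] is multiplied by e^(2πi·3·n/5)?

Modulation property: DFT(ω_5^(-3n)·x[n]) = X[(k-3) mod 5], so circularly shift X by 3 positions.

X[k-3] = [1.6246i, -1.6246i, -6.8819i, 0, 6.8819i]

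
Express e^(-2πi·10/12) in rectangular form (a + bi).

ω_12^10 = e^(-2πi·10/12)
= cos(-2π·10/12) + i·sin(-2π·10/12)
= cos(-20π/12) + i·sin(-20π/12)

ω_12^10 = cos(-20π/12) + i·sin(-20π/12) = 0.5000+0.8660i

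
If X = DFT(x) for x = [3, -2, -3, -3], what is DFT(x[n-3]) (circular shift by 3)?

Time shift by 3: X_shifted[k] = ω_4^(3k) · X[k]
Shifted x = [-2, -3, -3, 3]

DFT(x[n-3]) = [-5, 1+6i, -5, 1-6i]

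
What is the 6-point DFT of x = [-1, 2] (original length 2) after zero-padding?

Original 2-point DFT: [1, -3]
Zero-padded 6-point DFT provides frequency interpolation.

DFT_6([x, 0, ...]) = [1, -1.7321i, -2.0000-1.7321i, -3, -2.0000+1.7321i, 1.7321i]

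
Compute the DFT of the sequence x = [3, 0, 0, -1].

X[k] = Σ(n=0 to 3) x[n] · ω_4^(nk)
where ω_4 = e^(-2πi/4)

Computing each X[k]:
X[0] = 2
X[1] = 3-1i
X[2] = 4
X[3] = 3+1i

X = [2, 3-1i, 4, 3+1i]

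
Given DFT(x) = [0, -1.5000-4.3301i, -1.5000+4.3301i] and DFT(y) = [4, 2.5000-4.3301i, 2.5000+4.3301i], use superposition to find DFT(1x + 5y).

By linearity: DFT(1x + 5y) = 1·DFT(x) + 5·DFT(y)
= 1·[0, -1.5000-4.3301i, -1.5000+4.3301i] + 5·[4, 2.5000-4.3301i, 2.5000+4.3301i]

Computing element-wise:
Z[0] = 1·(0) + 5·(4) = 20
Z[1] = 1·(-1.5000-4.3301i) + 5·(2.5000-4.3301i) = 11.0000-25.9806i
Z[2] = 1·(-1.5000+4.3301i) + 5·(2.5000+4.3301i) = 11.0000+25.9806i

DFT(1x + 5y) = 1·X + 5·Y = [20, 11.0000-25.9806i, 11.0000+25.9806i]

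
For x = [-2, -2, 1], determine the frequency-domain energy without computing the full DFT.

Parseval: Σ|x[n]|² = (1/N)Σ|X[k]|², so Σ|X[k]|² = N·Σ|x[n]|² = 3·9.0000

Σ|X[k]|² = N·Σ|x[n]|² = 3·9.0000 = 27.0000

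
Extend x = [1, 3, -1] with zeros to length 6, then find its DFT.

Original 3-point DFT: [3, -3.4641i, 3.4641i]
Zero-padded 6-point DFT provides frequency interpolation.

DFT_6([x, 0, ...]) = [3, 3.0000-1.7321i, -3.4641i, -3, 3.4641i, 3.0000+1.7321i]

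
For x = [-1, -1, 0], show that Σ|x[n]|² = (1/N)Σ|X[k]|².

Time domain:
Σ|x[n]|² = |-1|² + |-1|² + |0|² = 2.0000

Frequency domain:
(1/3)Σ|X[k]|² = (1/3)(|-2|² + |-0.5000+0.8660i|² + |-0.5000-0.8660i|²) = (1/3)·6.0000 = 2.0000

Both sides agree, confirming Parseval's theorem.

Σ|x[n]|² = (1/N)Σ|X[k]|² = 2.0000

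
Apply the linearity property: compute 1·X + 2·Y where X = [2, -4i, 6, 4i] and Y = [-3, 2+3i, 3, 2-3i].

By linearity: DFT(1x + 2y) = 1·DFT(x) + 2·DFT(y)
= 1·[2, -4i, 6, 4i] + 2·[-3, 2+3i, 3, 2-3i]

Computing element-wise:
Z[0] = 1·(2) + 2·(-3) = -4
Z[1] = 1·(-4i) + 2·(2+3i) = 4+2i
Z[2] = 1·(6) + 2·(3) = 12
Z[3] = 1·(4i) + 2·(2-3i) = 4-2i

DFT(1x + 2y) = 1·X + 2·Y = [-4, 4+2i, 12, 4-2i]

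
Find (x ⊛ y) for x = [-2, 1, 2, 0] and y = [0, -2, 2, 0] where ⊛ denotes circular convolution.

(x ⊛ y)[n] = Σ(m=0 to 3) x[m] · y[(n-m) mod 4]

Computing each output sample:
(x ⊛ y)[0] = 4
(x ⊛ y)[1] = 4
(x ⊛ y)[2] = -6
(x ⊛ y)[3] = -2

x ⊛ y = [4, 4, -6, -2]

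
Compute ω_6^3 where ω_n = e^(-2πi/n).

ω_6^3 = e^(-2πi·3/6)
= cos(-2π·3/6) + i·sin(-2π·3/6)
= cos(-6π/6) + i·sin(-6π/6)

ω_6^3 = cos(-6π/6) + i·sin(-6π/6) = -1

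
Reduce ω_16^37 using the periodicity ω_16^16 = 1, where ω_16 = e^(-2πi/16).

Since ω_16^16 = 1, powers reduce modulo 16.
37 mod 16 = 5
So ω_16^37 = ω_16^5 = e^(-2πi·5/16)

ω_16^37 = ω_16^5 = -0.3827-0.9239i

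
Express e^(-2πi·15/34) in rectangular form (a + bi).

ω_34^15 = e^(-2πi·15/34)
= cos(-2π·15/34) + i·sin(-2π·15/34)
= cos(-30π/34) + i·sin(-30π/34)

ω_34^15 = cos(-30π/34) + i·sin(-30π/34) = -0.9325-0.3612i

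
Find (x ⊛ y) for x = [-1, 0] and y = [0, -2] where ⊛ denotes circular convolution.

(x ⊛ y)[n] = Σ(m=0 to 1) x[m] · y[(n-m) mod 2]

Computing each output sample:
(x ⊛ y)[0] = 0
(x ⊛ y)[1] = 2

x ⊛ y = [0, 2]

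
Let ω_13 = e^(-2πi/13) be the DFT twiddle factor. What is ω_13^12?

ω_13^12 = e^(-2πi·12/13)
= cos(-2π·12/13) + i·sin(-2π·12/13)
= cos(-24π/13) + i·sin(-24π/13)

ω_13^12 = cos(-24π/13) + i·sin(-24π/13) = 0.8855+0.4647i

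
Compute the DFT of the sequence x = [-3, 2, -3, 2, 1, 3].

X[k] = Σ(n=0 to 5) x[n] · ω_6^(nk)
where ω_6 = e^(-2πi/6)

Computing each X[k]:
X[0] = 2
X[1] = -1.5000+4.3301i
X[2] = -2.5000-2.5981i
X[3] = -12
X[4] = -2.5000+2.5981i
X[5] = -1.5000-4.3301i

X = [2, -1.5000+4.3301i, -2.5000-2.5981i, -12, -2.5000+2.5981i, -1.5000-4.3301i]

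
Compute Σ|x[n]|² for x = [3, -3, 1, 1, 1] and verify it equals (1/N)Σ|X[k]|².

Time domain:
Σ|x[n]|² = |3|² + |-3|² + |1|² + |1|² + |1|² = 21.0000

Frequency domain:
(1/5)Σ|X[k]|² = (1/5)(|3|² + |0.7639+3.8042i|² + |5.2361+2.3511i|² + |5.2361-2.3511i|² + |0.7639-3.8042i|²) = (1/5)·105.0000 = 21.0000

Both sides agree, confirming Parseval's theorem.

Σ|x[n]|² = (1/N)Σ|X[k]|² = 21.0000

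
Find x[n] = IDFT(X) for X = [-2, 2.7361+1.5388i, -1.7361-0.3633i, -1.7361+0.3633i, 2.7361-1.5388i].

x[n] = (1/5) Σ(k=0 to 4) X[k] · e^(2πikn/5)

Computing each x[n]:
x[0] = 0
x[1] = 0
x[2] = -2
x[3] = -1
x[4] = 1

x = [0, 0, -2, -1, 1]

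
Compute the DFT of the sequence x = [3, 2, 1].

X[k] = Σ(n=0 to 2) x[n] · ω_3^(nk)
where ω_3 = e^(-2πi/3)

Computing each X[k]:
X[0] = 6
X[1] = 1.5000-0.8660i
X[2] = 1.5000+0.8660i

X = [6, 1.5000-0.8660i, 1.5000+0.8660i]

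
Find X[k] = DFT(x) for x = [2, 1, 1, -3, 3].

X[k] = Σ(n=0 to 4) x[n] · ω_5^(nk)
where ω_5 = e^(-2πi/5)

Computing each X[k]:
X[0] = 4
X[1] = 4.8541-0.4490i
X[2] = -1.8541+4.9798i
X[3] = -1.8541-4.9798i
X[4] = 4.8541+0.4490i

X = [4, 4.8541-0.4490i, -1.8541+4.9798i, -1.8541-4.9798i, 4.8541+0.4490i]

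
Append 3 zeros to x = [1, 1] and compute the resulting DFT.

Original 2-point DFT: [2, 0]
Zero-padded 5-point DFT provides frequency interpolation.

DFT_5([x, 0, ...]) = [2, 1.3090-0.9511i, 0.1910-0.5878i, 0.1910+0.5878i, 1.3090+0.9511i]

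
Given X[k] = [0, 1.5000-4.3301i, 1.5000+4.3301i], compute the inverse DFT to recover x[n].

x[n] = (1/3) Σ(k=0 to 2) X[k] · e^(2πikn/3)

Computing each x[n]:
x[0] = 1
x[1] = 2
x[2] = -3

x = [1, 2, -3]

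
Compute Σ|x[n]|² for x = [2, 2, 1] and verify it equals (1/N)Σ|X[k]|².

Time domain:
Σ|x[n]|² = |2|² + |2|² + |1|² = 9.0000

Frequency domain:
(1/3)Σ|X[k]|² = (1/3)(|5|² + |0.5000-0.8660i|² + |0.5000+0.8660i|²) = (1/3)·27.0000 = 9.0000

Both sides agree, confirming Parseval's theorem.

Σ|x[n]|² = (1/N)Σ|X[k]|² = 9.0000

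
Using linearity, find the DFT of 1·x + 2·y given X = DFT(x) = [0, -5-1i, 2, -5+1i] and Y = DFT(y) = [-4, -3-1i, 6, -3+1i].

By linearity: DFT(1x + 2y) = 1·DFT(x) + 2·DFT(y)
= 1·[0, -5-1i, 2, -5+1i] + 2·[-4, -3-1i, 6, -3+1i]

Computing element-wise:
Z[0] = 1·(0) + 2·(-4) = -8
Z[1] = 1·(-5-1i) + 2·(-3-1i) = -11-3i
Z[2] = 1·(2) + 2·(6) = 14
Z[3] = 1·(-5+1i) + 2·(-3+1i) = -11+3i

DFT(1x + 2y) = 1·X + 2·Y = [-8, -11-3i, 14, -11+3i]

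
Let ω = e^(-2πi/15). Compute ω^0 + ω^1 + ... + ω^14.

Sum of all nth roots of unity equals 0 for n > 1 (geometric series with r ≠ 1).

0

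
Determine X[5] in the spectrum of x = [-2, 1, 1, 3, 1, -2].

X[5] = Σ(n=0 to 5) x[n] · ω_6^(5n) where ω_6 = e^(-2πi/6)
= (-2)·ω_6^0 + (1)·ω_6^5 + (1)·ω_6^10 + (3)·ω_6^15 + (1)·ω_6^20 + (-2)·ω_6^25

X[5] = -6.5000+2.5981i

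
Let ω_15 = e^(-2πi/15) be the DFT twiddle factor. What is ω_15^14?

ω_15^14 = e^(-2πi·14/15)
= cos(-2π·14/15) + i·sin(-2π·14/15)
= cos(-28π/15) + i·sin(-28π/15)

ω_15^14 = cos(-28π/15) + i·sin(-28π/15) = 0.9135+0.4067i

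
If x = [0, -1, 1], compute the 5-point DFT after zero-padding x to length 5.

Original 3-point DFT: [0, 1.7321i, -1.7321i]
Zero-padded 5-point DFT provides frequency interpolation.

DFT_5([x, 0, ...]) = [0, -1.1180+0.3633i, 1.1180+1.5388i, 1.1180-1.5388i, -1.1180-0.3633i]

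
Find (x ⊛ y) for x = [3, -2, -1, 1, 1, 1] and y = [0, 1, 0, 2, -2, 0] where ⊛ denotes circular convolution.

(x ⊛ y)[n] = Σ(m=0 to 5) x[m] · y[(n-m) mod 6]

Computing each output sample:
(x ⊛ y)[0] = 5
(x ⊛ y)[1] = 3
(x ⊛ y)[2] = -2
(x ⊛ y)[3] = 3
(x ⊛ y)[4] = -9
(x ⊛ y)[5] = 3

x ⊛ y = [5, 3, -2, 3, -9, 3]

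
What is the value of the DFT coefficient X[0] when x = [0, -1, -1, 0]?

X[0] = Σ(n=0 to 3) x[n] · ω_4^0 = Σ x[n]
= (0) + (-1) + (-1) + (0)

X[0] = -2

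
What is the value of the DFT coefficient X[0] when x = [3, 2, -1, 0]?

X[0] = Σ(n=0 to 3) x[n] · ω_4^0 = Σ x[n]
= (3) + (2) + (-1) + (0)

X[0] = 4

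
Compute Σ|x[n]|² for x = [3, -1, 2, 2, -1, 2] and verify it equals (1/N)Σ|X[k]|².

Time domain:
Σ|x[n]|² = |3|² + |-1|² + |2|² + |2|² + |-1|² + |2|² = 23.0000

Frequency domain:
(1/6)Σ|X[k]|² = (1/6)(|7|² + |1|² + |4.0000+5.1962i|² + |1|² + |4.0000-5.1962i|² + |1|²) = (1/6)·138.0000 = 23.0000

Both sides agree, confirming Parseval's theorem.

Σ|x[n]|² = (1/N)Σ|X[k]|² = 23.0000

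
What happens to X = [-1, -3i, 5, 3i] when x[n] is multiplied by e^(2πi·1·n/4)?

Modulation property: DFT(ω_4^(-1n)·x[n]) = X[(k-1) mod 4], so circularly shift X by 1 positions.

X[k-1] = [3i, -1, -3i, 5]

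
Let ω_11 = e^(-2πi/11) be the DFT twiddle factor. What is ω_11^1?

ω_11^1 = e^(-2πi·1/11)
= cos(-2π·1/11) + i·sin(-2π·1/11)
= cos(-2π/11) + i·sin(-2π/11)

ω_11^1 = cos(-2π/11) + i·sin(-2π/11) = 0.8413-0.5406i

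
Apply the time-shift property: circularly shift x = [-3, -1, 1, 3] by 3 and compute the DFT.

Time shift by 3: X_shifted[k] = ω_4^(3k) · X[k]
Shifted x = [-1, 1, 3, -3]

DFT(x[n-3]) = [0, -4-4i, 4, -4+4i]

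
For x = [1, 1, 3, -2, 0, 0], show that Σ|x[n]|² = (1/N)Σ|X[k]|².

Time domain:
Σ|x[n]|² = |1|² + |1|² + |3|² + |-2|² + |0|² + |0|² = 15.0000

Frequency domain:
(1/6)Σ|X[k]|² = (1/6)(|3|² + |2.0000-3.4641i|² + |-3.0000+1.7321i|² + |5|² + |-3.0000-1.7321i|² + |2.0000+3.4641i|²) = (1/6)·90.0000 = 15.0000

Both sides agree, confirming Parseval's theorem.

Σ|x[n]|² = (1/N)Σ|X[k]|² = 15.0000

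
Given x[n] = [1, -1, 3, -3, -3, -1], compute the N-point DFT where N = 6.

X[k] = Σ(n=0 to 5) x[n] · ω_6^(nk)
where ω_6 = e^(-2πi/6)

Computing each X[k]:
X[0] = -4
X[1] = 3.0000-5.1962i
X[2] = -1.0000+5.1962i
X[3] = 6
X[4] = -1.0000-5.1962i
X[5] = 3.0000+5.1962i

X = [-4, 3.0000-5.1962i, -1.0000+5.1962i, 6, -1.0000-5.1962i, 3.0000+5.1962i]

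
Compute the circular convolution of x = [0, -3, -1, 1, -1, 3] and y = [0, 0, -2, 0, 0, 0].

(x ⊛ y)[n] = Σ(m=0 to 5) x[m] · y[(n-m) mod 6]

Computing each output sample:
(x ⊛ y)[0] = 2
(x ⊛ y)[1] = -6
(x ⊛ y)[2] = 0
(x ⊛ y)[3] = 6
(x ⊛ y)[4] = 2
(x ⊛ y)[5] = -2

x ⊛ y = [2, -6, 0, 6, 2, -2]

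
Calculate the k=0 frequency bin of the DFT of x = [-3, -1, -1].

X[0] = Σ(n=0 to 2) x[n] · ω_3^0 = Σ x[n]
= (-3) + (-1) + (-1)

X[0] = -5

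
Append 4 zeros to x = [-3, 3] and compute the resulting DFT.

Original 2-point DFT: [0, -6]
Zero-padded 6-point DFT provides frequency interpolation.

DFT_6([x, 0, ...]) = [0, -1.5000-2.5981i, -4.5000-2.5981i, -6, -4.5000+2.5981i, -1.5000+2.5981i]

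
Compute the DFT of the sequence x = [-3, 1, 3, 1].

X[k] = Σ(n=0 to 3) x[n] · ω_4^(nk)
where ω_4 = e^(-2πi/4)

Computing each X[k]:
X[0] = 2
X[1] = -6
X[2] = -2
X[3] = -6

X = [2, -6, -2, -6]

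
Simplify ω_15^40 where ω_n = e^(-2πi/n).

Since ω_15^15 = 1, powers reduce modulo 15.
40 mod 15 = 10
So ω_15^40 = ω_15^10 = e^(-2πi·10/15)

ω_15^40 = ω_15^10 = -0.5000+0.8660i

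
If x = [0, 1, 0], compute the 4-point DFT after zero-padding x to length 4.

Original 3-point DFT: [1, -0.5000-0.8660i, -0.5000+0.8660i]
Zero-padded 4-point DFT provides frequency interpolation.

DFT_4([x, 0, ...]) = [1, -1i, -1, 1i]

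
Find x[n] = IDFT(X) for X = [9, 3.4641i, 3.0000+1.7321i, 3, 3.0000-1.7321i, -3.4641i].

x[n] = (1/6) Σ(k=0 to 5) X[k] · e^(2πikn/6)

Computing each x[n]:
x[0] = 3
x[1] = -1
x[2] = 1
x[3] = 2
x[4] = 2
x[5] = 2

x = [3, -1, 1, 2, 2, 2]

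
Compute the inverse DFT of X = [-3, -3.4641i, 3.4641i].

x[n] = (1/3) Σ(k=0 to 2) X[k] · e^(2πikn/3)

Computing each x[n]:
x[0] = -1
x[1] = 1
x[2] = -3

x = [-1, 1, -3]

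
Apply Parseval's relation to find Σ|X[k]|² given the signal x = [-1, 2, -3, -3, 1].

Parseval: Σ|x[n]|² = (1/N)Σ|X[k]|², so Σ|X[k]|² = N·Σ|x[n]|² = 5·24.0000

Σ|X[k]|² = N·Σ|x[n]|² = 5·24.0000 = 120.0000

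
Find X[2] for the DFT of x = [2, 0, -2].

X[2] = Σ(n=0 to 2) x[n] · ω_3^(2n) where ω_3 = e^(-2πi/3)
= (2)·ω_3^0 + (0)·ω_3^2 + (-2)·ω_3^4

X[2] = 3.0000+1.7321i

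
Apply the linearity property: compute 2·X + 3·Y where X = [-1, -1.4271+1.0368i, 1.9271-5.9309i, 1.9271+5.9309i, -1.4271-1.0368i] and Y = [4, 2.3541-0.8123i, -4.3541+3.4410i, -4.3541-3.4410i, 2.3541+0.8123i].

By linearity: DFT(2x + 3y) = 2·DFT(x) + 3·DFT(y)
= 2·[-1, -1.4271+1.0368i, 1.9271-5.9309i, 1.9271+5.9309i, -1.4271-1.0368i] + 3·[4, 2.3541-0.8123i, -4.3541+3.4410i, -4.3541-3.4410i, 2.3541+0.8123i]

Computing element-wise:
Z[0] = 2·(-1) + 3·(4) = 10
Z[1] = 2·(-1.4271+1.0368i) + 3·(2.3541-0.8123i) = 4.2081-0.3633i
Z[2] = 2·(1.9271-5.9309i) + 3·(-4.3541+3.4410i) = -9.2081-1.5388i
Z[3] = 2·(1.9271+5.9309i) + 3·(-4.3541-3.4410i) = -9.2081+1.5388i
Z[4] = 2·(-1.4271-1.0368i) + 3·(2.3541+0.8123i) = 4.2081+0.3633i

DFT(2x + 3y) = 2·X + 3·Y = [10, 4.2081-0.3633i, -9.2081-1.5388i, -9.2081+1.5388i, 4.2081+0.3633i]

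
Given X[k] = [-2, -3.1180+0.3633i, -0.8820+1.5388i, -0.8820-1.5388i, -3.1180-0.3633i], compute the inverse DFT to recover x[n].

x[n] = (1/5) Σ(k=0 to 4) X[k] · e^(2πikn/5)

Computing each x[n]:
x[0] = -2
x[1] = -1
x[2] = 1
x[3] = 0
x[4] = 0

x = [-2, -1, 1, 0, 0]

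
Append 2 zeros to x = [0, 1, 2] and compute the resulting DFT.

Original 3-point DFT: [3, -1.5000+0.8660i, -1.5000-0.8660i]
Zero-padded 5-point DFT provides frequency interpolation.

DFT_5([x, 0, ...]) = [3, -1.3090-2.1266i, -0.1910+1.3143i, -0.1910-1.3143i, -1.3090+2.1266i]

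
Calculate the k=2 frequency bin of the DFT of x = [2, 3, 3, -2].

X[2] = Σ(n=0 to 3) x[n] · ω_4^(2n) where ω_4 = e^(-2πi/4)
= (2)·ω_4^0 + (3)·ω_4^2 + (3)·ω_4^4 + (-2)·ω_4^6

X[2] = 4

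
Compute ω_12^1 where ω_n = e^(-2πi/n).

ω_12^1 = e^(-2πi·1/12)
= cos(-2π·1/12) + i·sin(-2π·1/12)
= cos(-2π/12) + i·sin(-2π/12)

ω_12^1 = cos(-2π/12) + i·sin(-2π/12) = 0.8660-0.5000i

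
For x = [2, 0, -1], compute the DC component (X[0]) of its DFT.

X[0] = Σ(n=0 to 2) x[n] · ω_3^0 = Σ x[n]
= (2) + (0) + (-1)

X[0] = 1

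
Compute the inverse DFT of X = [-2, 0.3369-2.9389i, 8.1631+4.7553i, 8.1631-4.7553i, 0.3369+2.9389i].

x[n] = (1/5) Σ(k=0 to 4) X[k] · e^(2πikn/5)

Computing each x[n]:
x[0] = 3
x[1] = -3
x[2] = 3
x[3] = -2
x[4] = -3

x = [3, -3, 3, -2, -3]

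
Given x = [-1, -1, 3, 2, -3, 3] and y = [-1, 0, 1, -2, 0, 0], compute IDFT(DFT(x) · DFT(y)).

(x ⊛ y)[n] = Σ(m=0 to 5) x[m] · y[(n-m) mod 6]

Computing each output sample:
(x ⊛ y)[0] = -6
(x ⊛ y)[1] = 10
(x ⊛ y)[2] = -10
(x ⊛ y)[3] = -1
(x ⊛ y)[4] = 8
(x ⊛ y)[5] = -7

x ⊛ y = [-6, 10, -10, -1, 8, -7]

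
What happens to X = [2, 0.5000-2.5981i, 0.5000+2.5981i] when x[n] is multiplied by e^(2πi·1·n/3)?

Modulation property: DFT(ω_3^(-1n)·x[n]) = X[(k-1) mod 3], so circularly shift X by 1 positions.

X[k-1] = [0.5000+2.5981i, 2, 0.5000-2.5981i]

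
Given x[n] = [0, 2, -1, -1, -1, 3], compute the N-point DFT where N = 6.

X[k] = Σ(n=0 to 5) x[n] · ω_6^(nk)
where ω_6 = e^(-2πi/6)

Computing each X[k]:
X[0] = 2
X[1] = 4.5000+0.8660i
X[2] = -2.5000+0.8660i
X[3] = -6
X[4] = -2.5000-0.8660i
X[5] = 4.5000-0.8660i

X = [2, 4.5000+0.8660i, -2.5000+0.8660i, -6, -2.5000-0.8660i, 4.5000-0.8660i]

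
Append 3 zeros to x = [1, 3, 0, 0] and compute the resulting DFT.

Original 4-point DFT: [4, 1-3i, -2, 1+3i]
Zero-padded 7-point DFT provides frequency interpolation.

DFT_7([x, 0, ...]) = [4, 2.8705-2.3455i, 0.3324-2.9248i, -1.7029-1.3017i, -1.7029+1.3017i, 0.3324+2.9248i, 2.8705+2.3455i]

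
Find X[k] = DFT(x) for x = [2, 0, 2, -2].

X[k] = Σ(n=0 to 3) x[n] · ω_4^(nk)
where ω_4 = e^(-2πi/4)

Computing each X[k]:
X[0] = 2
X[1] = -2i
X[2] = 6
X[3] = 2i

X = [2, -2i, 6, 2i]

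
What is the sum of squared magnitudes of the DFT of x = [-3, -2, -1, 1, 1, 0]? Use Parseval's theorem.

Parseval: Σ|x[n]|² = (1/N)Σ|X[k]|², so Σ|X[k]|² = N·Σ|x[n]|² = 6·16.0000

Σ|X[k]|² = N·Σ|x[n]|² = 6·16.0000 = 96.0000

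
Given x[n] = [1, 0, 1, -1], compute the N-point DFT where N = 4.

X[k] = Σ(n=0 to 3) x[n] · ω_4^(nk)
where ω_4 = e^(-2πi/4)

Computing each X[k]:
X[0] = 1
X[1] = -1i
X[2] = 3
X[3] = 1i

X = [1, -1i, 3, 1i]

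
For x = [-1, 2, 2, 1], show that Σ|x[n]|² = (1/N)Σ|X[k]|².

Time domain:
Σ|x[n]|² = |-1|² + |2|² + |2|² + |1|² = 10.0000

Frequency domain:
(1/4)Σ|X[k]|² = (1/4)(|4|² + |-3-1i|² + |-2|² + |-3+1i|²) = (1/4)·40.0000 = 10.0000

Both sides agree, confirming Parseval's theorem.

Σ|x[n]|² = (1/N)Σ|X[k]|² = 10.0000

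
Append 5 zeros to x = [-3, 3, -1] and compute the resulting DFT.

Original 3-point DFT: [-1, -4.0000-3.4641i, -4.0000+3.4641i]
Zero-padded 8-point DFT provides frequency interpolation.

DFT_8([x, 0, ...]) = [-1, -0.8787-1.1213i, -2-3i, -5.1213-3.1213i, -7, -5.1213+3.1213i, -2+3i, -0.8787+1.1213i]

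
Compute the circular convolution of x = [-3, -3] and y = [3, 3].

(x ⊛ y)[n] = Σ(m=0 to 1) x[m] · y[(n-m) mod 2]

Computing each output sample:
(x ⊛ y)[0] = -18
(x ⊛ y)[1] = -18

x ⊛ y = [-18, -18]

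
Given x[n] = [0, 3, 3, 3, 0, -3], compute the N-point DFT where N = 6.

X[k] = Σ(n=0 to 5) x[n] · ω_6^(nk)
where ω_6 = e^(-2πi/6)

Computing each X[k]:
X[0] = 6
X[1] = -4.5000-7.7942i
X[2] = 1.5000-2.5981i
X[3] = 0
X[4] = 1.5000+2.5981i
X[5] = -4.5000+7.7942i

X = [6, -4.5000-7.7942i, 1.5000-2.5981i, 0, 1.5000+2.5981i, -4.5000+7.7942i]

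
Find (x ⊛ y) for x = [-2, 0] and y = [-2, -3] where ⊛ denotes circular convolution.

(x ⊛ y)[n] = Σ(m=0 to 1) x[m] · y[(n-m) mod 2]

Computing each output sample:
(x ⊛ y)[0] = 4
(x ⊛ y)[1] = 6

x ⊛ y = [4, 6]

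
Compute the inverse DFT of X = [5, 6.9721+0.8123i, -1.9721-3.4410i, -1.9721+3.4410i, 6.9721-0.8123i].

x[n] = (1/5) Σ(k=0 to 4) X[k] · e^(2πikn/5)

Computing each x[n]:
x[0] = 3
x[1] = 3
x[2] = -3
x[3] = 0
x[4] = 2

x = [3, 3, -3, 0, 2]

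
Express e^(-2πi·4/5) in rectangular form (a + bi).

ω_5^4 = e^(-2πi·4/5)
= cos(-2π·4/5) + i·sin(-2π·4/5)
= cos(-8π/5) + i·sin(-8π/5)

ω_5^4 = cos(-8π/5) + i·sin(-8π/5) = 0.3090+0.9511i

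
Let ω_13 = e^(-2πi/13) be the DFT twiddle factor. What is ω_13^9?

ω_13^9 = e^(-2πi·9/13)
= cos(-2π·9/13) + i·sin(-2π·9/13)
= cos(-18π/13) + i·sin(-18π/13)

ω_13^9 = cos(-18π/13) + i·sin(-18π/13) = -0.3546+0.9350i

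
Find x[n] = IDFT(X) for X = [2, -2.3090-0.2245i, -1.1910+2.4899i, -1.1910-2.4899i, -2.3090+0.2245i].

x[n] = (1/5) Σ(k=0 to 4) X[k] · e^(2πikn/5)

Computing each x[n]:
x[0] = -1
x[1] = 0
x[2] = 2
x[3] = 0
x[4] = 1

x = [-1, 0, 2, 0, 1]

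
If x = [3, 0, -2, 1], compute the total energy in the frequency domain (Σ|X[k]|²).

Parseval: Σ|x[n]|² = (1/N)Σ|X[k]|², so Σ|X[k]|² = N·Σ|x[n]|² = 4·14.0000

Σ|X[k]|² = N·Σ|x[n]|² = 4·14.0000 = 56.0000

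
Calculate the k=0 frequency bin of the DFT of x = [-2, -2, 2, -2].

X[0] = Σ(n=0 to 3) x[n] · ω_4^0 = Σ x[n]
= (-2) + (-2) + (2) + (-2)

X[0] = -4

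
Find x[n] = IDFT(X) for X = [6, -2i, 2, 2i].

x[n] = (1/4) Σ(k=0 to 3) X[k] · e^(2πikn/4)

Computing each x[n]:
x[0] = 2
x[1] = 2
x[2] = 2
x[3] = 0

x = [2, 2, 2, 0]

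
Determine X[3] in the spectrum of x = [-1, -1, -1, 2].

X[3] = Σ(n=0 to 3) x[n] · ω_4^(3n) where ω_4 = e^(-2πi/4)
= (-1)·ω_4^0 + (-1)·ω_4^3 + (-1)·ω_4^6 + (2)·ω_4^9

X[3] = -3i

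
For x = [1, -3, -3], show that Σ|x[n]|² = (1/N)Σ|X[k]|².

Time domain:
Σ|x[n]|² = |1|² + |-3|² + |-3|² = 19.0000

Frequency domain:
(1/3)Σ|X[k]|² = (1/3)(|-5|² + |4|² + |4|²) = (1/3)·57.0000 = 19.0000

Both sides agree, confirming Parseval's theorem.

Σ|x[n]|² = (1/N)Σ|X[k]|² = 19.0000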